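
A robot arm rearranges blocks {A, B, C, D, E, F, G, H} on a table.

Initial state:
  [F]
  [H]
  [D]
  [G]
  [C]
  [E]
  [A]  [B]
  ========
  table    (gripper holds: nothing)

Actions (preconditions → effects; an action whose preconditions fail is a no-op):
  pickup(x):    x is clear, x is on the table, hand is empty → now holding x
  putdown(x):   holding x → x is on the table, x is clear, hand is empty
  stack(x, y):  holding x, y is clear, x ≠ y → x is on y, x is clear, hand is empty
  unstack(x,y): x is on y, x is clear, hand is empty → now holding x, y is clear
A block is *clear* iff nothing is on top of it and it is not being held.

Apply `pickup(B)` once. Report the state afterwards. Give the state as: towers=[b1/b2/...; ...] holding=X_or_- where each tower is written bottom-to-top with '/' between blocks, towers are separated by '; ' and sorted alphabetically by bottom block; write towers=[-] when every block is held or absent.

before: towers=[A/E/C/G/D/H/F; B] holding=-
pre[pickup(B)]: clear(B) ✓, ontable(B) ✓, handempty ✓
all met → apply pickup(B)
after:  towers=[A/E/C/G/D/H/F] holding=B

towers=[A/E/C/G/D/H/F] holding=B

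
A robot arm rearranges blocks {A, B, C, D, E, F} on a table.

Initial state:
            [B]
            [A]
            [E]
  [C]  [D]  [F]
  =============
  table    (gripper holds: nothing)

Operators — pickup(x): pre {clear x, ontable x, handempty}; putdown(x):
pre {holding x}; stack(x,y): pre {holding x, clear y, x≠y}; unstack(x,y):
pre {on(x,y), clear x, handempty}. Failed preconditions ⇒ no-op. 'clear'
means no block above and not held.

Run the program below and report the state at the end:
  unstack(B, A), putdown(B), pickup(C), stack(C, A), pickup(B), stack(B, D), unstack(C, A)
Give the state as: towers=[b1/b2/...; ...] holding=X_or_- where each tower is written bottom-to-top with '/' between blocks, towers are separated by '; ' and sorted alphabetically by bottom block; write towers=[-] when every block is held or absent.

towers=[D/B; F/E/A] holding=C

step 1 (unstack(B, A)): towers=[C; D; F/E/A] holding=B
step 2 (putdown(B)): towers=[B; C; D; F/E/A] holding=-
step 3 (pickup(C)): towers=[B; D; F/E/A] holding=C
step 4 (stack(C, A)): towers=[B; D; F/E/A/C] holding=-
step 5 (pickup(B)): towers=[D; F/E/A/C] holding=B
step 6 (stack(B, D)): towers=[D/B; F/E/A/C] holding=-
step 7 (unstack(C, A)): towers=[D/B; F/E/A] holding=C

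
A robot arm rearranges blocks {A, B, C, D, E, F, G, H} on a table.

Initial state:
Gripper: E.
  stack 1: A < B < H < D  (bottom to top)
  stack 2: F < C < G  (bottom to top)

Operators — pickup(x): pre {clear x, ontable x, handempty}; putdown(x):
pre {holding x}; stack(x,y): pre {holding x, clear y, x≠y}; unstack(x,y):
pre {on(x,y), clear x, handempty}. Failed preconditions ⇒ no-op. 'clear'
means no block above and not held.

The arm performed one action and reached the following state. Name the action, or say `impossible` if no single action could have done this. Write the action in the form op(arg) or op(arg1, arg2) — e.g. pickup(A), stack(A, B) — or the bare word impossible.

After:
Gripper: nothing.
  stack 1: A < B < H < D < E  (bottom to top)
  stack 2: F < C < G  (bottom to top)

stack(E, D)

target: towers=[A/B/H/D/E; F/C/G] holding=-
        putdown(E) → towers=[A/B/H/D; E; F/C/G] holding=-
       stack(E, G) → towers=[A/B/H/D; F/C/G/E] holding=-
       stack(E, D) → towers=[A/B/H/D/E; F/C/G] holding=-  ← match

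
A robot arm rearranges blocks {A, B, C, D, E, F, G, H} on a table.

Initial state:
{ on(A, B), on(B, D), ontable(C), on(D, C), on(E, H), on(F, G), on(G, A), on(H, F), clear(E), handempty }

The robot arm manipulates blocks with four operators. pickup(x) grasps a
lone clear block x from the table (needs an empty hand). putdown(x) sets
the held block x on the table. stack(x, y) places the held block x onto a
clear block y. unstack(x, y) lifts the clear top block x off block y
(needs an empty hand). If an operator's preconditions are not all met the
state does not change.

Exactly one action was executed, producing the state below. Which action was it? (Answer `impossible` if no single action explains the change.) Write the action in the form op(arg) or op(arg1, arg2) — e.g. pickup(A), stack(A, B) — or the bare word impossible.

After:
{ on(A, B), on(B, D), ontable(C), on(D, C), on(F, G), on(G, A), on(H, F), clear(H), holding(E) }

target: towers=[C/D/B/A/G/F/H] holding=E
     unstack(E, H) → towers=[C/D/B/A/G/F/H] holding=E  ← match

unstack(E, H)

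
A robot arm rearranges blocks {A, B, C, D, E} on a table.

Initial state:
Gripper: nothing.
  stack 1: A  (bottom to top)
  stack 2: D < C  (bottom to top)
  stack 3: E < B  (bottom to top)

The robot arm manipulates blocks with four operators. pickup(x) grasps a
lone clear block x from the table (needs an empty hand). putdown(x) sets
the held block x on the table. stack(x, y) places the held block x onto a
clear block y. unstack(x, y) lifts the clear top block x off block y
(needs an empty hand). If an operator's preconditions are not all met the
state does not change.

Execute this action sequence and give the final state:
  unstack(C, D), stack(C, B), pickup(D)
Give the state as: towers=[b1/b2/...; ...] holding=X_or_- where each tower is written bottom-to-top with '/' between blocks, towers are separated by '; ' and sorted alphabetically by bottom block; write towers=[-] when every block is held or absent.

step 1 (unstack(C, D)): towers=[A; D; E/B] holding=C
step 2 (stack(C, B)): towers=[A; D; E/B/C] holding=-
step 3 (pickup(D)): towers=[A; E/B/C] holding=D

towers=[A; E/B/C] holding=D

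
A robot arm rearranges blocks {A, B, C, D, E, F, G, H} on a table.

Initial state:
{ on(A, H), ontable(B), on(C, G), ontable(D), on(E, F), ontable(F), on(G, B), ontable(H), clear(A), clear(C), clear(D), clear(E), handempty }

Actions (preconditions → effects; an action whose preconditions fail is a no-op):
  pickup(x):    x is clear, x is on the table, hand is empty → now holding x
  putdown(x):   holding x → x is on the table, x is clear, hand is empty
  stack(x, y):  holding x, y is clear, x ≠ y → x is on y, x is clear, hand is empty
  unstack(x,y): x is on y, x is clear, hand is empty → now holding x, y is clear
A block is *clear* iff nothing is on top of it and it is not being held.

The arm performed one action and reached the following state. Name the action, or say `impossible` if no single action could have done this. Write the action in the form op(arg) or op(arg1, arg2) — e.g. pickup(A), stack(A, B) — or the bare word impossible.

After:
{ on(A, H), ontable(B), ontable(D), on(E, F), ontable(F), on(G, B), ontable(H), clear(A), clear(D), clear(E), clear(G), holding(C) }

target: towers=[B/G; D; F/E; H/A] holding=C
     unstack(A, H) → towers=[B/G/C; D; F/E; H] holding=A
     unstack(E, F) → towers=[B/G/C; D; F; H/A] holding=E
         pickup(D) → towers=[B/G/C; F/E; H/A] holding=D
     unstack(C, G) → towers=[B/G; D; F/E; H/A] holding=C  ← match

unstack(C, G)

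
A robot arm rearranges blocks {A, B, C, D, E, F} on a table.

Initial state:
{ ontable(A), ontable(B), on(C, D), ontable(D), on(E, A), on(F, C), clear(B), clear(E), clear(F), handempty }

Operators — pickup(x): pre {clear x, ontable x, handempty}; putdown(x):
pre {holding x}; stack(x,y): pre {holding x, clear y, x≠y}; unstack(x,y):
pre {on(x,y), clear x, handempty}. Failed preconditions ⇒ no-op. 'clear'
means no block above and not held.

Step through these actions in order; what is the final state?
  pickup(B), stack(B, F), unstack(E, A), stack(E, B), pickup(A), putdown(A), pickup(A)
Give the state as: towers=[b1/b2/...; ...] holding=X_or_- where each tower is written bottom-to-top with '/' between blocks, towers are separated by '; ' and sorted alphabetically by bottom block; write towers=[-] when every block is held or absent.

step 1 (pickup(B)): towers=[A/E; D/C/F] holding=B
step 2 (stack(B, F)): towers=[A/E; D/C/F/B] holding=-
step 3 (unstack(E, A)): towers=[A; D/C/F/B] holding=E
step 4 (stack(E, B)): towers=[A; D/C/F/B/E] holding=-
step 5 (pickup(A)): towers=[D/C/F/B/E] holding=A
step 6 (putdown(A)): towers=[A; D/C/F/B/E] holding=-
step 7 (pickup(A)): towers=[D/C/F/B/E] holding=A

towers=[D/C/F/B/E] holding=A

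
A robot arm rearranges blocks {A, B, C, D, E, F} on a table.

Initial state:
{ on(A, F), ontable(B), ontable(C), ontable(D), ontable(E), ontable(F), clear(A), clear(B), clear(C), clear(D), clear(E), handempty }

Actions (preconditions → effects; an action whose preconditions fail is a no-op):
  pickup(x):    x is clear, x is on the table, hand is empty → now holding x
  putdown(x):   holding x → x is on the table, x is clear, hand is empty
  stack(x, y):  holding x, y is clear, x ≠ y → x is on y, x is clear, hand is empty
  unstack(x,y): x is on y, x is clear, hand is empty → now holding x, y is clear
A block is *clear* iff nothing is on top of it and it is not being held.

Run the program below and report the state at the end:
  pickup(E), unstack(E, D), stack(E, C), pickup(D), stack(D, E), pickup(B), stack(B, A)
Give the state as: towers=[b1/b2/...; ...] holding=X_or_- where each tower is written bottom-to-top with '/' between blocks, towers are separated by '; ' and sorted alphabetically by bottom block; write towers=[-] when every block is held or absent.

towers=[C/E/D; F/A/B] holding=-

step 1 (pickup(E)): towers=[B; C; D; F/A] holding=E
step 2 (unstack(E, D)) [no-op]: towers=[B; C; D; F/A] holding=E
step 3 (stack(E, C)): towers=[B; C/E; D; F/A] holding=-
step 4 (pickup(D)): towers=[B; C/E; F/A] holding=D
step 5 (stack(D, E)): towers=[B; C/E/D; F/A] holding=-
step 6 (pickup(B)): towers=[C/E/D; F/A] holding=B
step 7 (stack(B, A)): towers=[C/E/D; F/A/B] holding=-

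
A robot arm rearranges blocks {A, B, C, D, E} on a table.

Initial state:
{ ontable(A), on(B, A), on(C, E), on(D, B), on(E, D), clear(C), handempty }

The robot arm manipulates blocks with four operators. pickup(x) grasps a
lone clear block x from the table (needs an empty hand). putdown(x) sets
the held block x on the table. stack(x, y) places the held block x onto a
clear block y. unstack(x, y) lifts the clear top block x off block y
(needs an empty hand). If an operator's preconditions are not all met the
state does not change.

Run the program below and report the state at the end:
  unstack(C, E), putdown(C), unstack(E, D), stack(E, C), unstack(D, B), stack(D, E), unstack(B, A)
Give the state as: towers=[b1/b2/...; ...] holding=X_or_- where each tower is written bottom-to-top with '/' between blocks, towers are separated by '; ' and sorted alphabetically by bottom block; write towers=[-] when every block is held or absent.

towers=[A; C/E/D] holding=B

step 1 (unstack(C, E)): towers=[A/B/D/E] holding=C
step 2 (putdown(C)): towers=[A/B/D/E; C] holding=-
step 3 (unstack(E, D)): towers=[A/B/D; C] holding=E
step 4 (stack(E, C)): towers=[A/B/D; C/E] holding=-
step 5 (unstack(D, B)): towers=[A/B; C/E] holding=D
step 6 (stack(D, E)): towers=[A/B; C/E/D] holding=-
step 7 (unstack(B, A)): towers=[A; C/E/D] holding=B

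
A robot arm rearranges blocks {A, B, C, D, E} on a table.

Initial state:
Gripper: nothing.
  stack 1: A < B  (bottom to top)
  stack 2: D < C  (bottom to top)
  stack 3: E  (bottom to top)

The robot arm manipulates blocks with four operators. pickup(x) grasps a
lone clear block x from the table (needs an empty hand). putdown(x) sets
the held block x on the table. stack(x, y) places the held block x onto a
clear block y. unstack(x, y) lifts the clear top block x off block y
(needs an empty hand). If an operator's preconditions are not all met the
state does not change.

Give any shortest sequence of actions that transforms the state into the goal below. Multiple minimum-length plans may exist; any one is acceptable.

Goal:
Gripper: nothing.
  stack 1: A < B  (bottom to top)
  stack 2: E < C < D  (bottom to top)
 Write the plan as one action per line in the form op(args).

unstack(C, D)
stack(C, E)
pickup(D)
stack(D, C)

step 1 (unstack(C, D)): towers=[A/B; D; E] holding=C
step 2 (stack(C, E)): towers=[A/B; D; E/C] holding=-
step 3 (pickup(D)): towers=[A/B; E/C] holding=D
step 4 (stack(D, C)): towers=[A/B; E/C/D] holding=-
goal check: towers=[A/B; E/C/D] holding=- — reached (length 4, optimal by BFS)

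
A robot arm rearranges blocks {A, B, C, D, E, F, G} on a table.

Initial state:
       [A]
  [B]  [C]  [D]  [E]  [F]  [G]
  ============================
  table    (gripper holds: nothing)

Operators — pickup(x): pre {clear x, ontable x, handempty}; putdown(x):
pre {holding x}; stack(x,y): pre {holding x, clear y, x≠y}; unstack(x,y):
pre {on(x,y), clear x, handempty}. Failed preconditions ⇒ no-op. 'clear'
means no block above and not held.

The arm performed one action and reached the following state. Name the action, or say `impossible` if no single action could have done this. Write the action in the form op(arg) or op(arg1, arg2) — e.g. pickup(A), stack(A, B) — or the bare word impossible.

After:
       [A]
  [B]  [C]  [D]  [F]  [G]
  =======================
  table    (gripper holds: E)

pickup(E)

target: towers=[B; C/A; D; F; G] holding=E
         pickup(B) → towers=[C/A; D; E; F; G] holding=B
         pickup(F) → towers=[B; C/A; D; E; G] holding=F
         pickup(G) → towers=[B; C/A; D; E; F] holding=G
         pickup(D) → towers=[B; C/A; E; F; G] holding=D
     unstack(A, C) → towers=[B; C; D; E; F; G] holding=A
         pickup(E) → towers=[B; C/A; D; F; G] holding=E  ← match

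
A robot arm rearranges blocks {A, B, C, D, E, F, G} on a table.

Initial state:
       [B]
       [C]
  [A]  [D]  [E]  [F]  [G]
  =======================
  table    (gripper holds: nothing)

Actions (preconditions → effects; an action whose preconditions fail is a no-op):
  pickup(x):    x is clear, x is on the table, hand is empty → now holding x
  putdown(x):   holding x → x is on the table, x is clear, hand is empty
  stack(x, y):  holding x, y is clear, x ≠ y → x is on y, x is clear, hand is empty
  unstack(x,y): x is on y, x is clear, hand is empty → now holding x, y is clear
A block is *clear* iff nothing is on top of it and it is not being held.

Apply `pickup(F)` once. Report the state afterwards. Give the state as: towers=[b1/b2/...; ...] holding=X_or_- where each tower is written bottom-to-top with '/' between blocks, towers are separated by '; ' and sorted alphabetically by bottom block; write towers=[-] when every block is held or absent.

towers=[A; D/C/B; E; G] holding=F

before: towers=[A; D/C/B; E; F; G] holding=-
pre[pickup(F)]: clear(F) ok, ontable(F) ok, handempty ok
all met → apply pickup(F)
after:  towers=[A; D/C/B; E; G] holding=F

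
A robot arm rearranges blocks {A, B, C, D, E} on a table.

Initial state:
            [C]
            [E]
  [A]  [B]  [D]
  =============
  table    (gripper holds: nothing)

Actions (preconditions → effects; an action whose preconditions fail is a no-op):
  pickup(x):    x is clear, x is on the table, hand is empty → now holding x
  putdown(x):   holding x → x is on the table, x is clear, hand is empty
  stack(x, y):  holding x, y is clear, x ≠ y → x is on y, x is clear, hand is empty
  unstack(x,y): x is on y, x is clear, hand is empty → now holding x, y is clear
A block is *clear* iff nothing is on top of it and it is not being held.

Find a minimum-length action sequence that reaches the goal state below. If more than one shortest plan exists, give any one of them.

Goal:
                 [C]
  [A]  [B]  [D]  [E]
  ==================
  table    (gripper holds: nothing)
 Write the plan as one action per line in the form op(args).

unstack(C, E)
putdown(C)
unstack(E, D)
putdown(E)
pickup(C)
stack(C, E)

step 1 (unstack(C, E)): towers=[A; B; D/E] holding=C
step 2 (putdown(C)): towers=[A; B; C; D/E] holding=-
step 3 (unstack(E, D)): towers=[A; B; C; D] holding=E
step 4 (putdown(E)): towers=[A; B; C; D; E] holding=-
step 5 (pickup(C)): towers=[A; B; D; E] holding=C
step 6 (stack(C, E)): towers=[A; B; D; E/C] holding=-
goal check: towers=[A; B; D; E/C] holding=- — reached (length 6, optimal by BFS)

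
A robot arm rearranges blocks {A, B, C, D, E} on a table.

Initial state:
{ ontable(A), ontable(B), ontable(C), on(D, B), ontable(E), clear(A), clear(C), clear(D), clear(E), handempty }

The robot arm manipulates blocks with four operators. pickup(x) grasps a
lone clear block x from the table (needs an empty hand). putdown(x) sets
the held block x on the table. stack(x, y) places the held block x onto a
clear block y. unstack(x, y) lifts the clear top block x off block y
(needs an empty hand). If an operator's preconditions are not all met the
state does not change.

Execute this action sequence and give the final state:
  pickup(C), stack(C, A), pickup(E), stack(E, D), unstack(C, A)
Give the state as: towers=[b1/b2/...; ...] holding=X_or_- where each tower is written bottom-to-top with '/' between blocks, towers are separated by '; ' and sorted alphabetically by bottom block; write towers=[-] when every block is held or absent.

step 1 (pickup(C)): towers=[A; B/D; E] holding=C
step 2 (stack(C, A)): towers=[A/C; B/D; E] holding=-
step 3 (pickup(E)): towers=[A/C; B/D] holding=E
step 4 (stack(E, D)): towers=[A/C; B/D/E] holding=-
step 5 (unstack(C, A)): towers=[A; B/D/E] holding=C

towers=[A; B/D/E] holding=C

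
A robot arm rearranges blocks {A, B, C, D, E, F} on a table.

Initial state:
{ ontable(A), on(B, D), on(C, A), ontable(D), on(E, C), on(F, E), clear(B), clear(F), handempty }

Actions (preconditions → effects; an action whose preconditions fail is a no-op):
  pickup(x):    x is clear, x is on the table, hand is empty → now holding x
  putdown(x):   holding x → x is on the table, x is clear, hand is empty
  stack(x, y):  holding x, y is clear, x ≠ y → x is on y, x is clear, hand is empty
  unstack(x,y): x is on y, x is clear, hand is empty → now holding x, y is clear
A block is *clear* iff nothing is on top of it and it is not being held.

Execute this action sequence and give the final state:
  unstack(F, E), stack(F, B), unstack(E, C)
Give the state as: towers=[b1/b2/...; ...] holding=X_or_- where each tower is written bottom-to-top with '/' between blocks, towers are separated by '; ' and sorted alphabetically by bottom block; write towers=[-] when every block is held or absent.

towers=[A/C; D/B/F] holding=E

step 1 (unstack(F, E)): towers=[A/C/E; D/B] holding=F
step 2 (stack(F, B)): towers=[A/C/E; D/B/F] holding=-
step 3 (unstack(E, C)): towers=[A/C; D/B/F] holding=E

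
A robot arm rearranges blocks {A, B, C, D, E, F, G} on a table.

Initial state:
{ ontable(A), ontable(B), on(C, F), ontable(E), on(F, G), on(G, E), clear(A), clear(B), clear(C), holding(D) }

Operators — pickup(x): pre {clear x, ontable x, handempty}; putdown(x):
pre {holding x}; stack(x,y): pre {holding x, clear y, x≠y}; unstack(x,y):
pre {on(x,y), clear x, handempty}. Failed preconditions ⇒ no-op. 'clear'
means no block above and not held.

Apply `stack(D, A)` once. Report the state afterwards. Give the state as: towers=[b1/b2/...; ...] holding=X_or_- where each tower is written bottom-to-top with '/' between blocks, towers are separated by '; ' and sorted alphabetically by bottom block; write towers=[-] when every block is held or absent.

towers=[A/D; B; E/G/F/C] holding=-

before: towers=[A; B; E/G/F/C] holding=D
pre[stack(D, A)]: holding(D) ok, clear(A) ok, D≠A ok
all met → apply stack(D, A)
after:  towers=[A/D; B; E/G/F/C] holding=-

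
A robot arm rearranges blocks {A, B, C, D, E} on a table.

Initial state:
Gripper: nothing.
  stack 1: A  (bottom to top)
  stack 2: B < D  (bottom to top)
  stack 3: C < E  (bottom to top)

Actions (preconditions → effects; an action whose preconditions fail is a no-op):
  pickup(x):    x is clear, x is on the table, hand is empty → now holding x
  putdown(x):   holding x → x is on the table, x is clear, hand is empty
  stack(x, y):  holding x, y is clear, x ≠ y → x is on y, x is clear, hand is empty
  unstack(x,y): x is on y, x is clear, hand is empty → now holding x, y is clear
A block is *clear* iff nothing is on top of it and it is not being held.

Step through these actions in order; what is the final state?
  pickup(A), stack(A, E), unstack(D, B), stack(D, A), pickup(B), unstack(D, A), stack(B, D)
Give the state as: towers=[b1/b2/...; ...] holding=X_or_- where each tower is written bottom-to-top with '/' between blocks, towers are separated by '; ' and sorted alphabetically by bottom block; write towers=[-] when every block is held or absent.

step 1 (pickup(A)): towers=[B/D; C/E] holding=A
step 2 (stack(A, E)): towers=[B/D; C/E/A] holding=-
step 3 (unstack(D, B)): towers=[B; C/E/A] holding=D
step 4 (stack(D, A)): towers=[B; C/E/A/D] holding=-
step 5 (pickup(B)): towers=[C/E/A/D] holding=B
step 6 (unstack(D, A)) [no-op]: towers=[C/E/A/D] holding=B
step 7 (stack(B, D)): towers=[C/E/A/D/B] holding=-

towers=[C/E/A/D/B] holding=-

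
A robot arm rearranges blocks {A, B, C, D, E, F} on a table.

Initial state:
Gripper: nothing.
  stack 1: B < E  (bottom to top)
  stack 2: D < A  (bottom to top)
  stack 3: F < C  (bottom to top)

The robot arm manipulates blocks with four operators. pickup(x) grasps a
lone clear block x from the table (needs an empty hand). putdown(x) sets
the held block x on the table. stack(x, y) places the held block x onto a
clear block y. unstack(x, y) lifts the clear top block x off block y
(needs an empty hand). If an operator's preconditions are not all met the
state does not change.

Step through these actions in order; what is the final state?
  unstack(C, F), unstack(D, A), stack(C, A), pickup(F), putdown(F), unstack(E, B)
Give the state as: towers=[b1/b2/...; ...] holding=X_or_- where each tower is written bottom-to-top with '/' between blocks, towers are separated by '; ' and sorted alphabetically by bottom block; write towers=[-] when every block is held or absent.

step 1 (unstack(C, F)): towers=[B/E; D/A; F] holding=C
step 2 (unstack(D, A)) [no-op]: towers=[B/E; D/A; F] holding=C
step 3 (stack(C, A)): towers=[B/E; D/A/C; F] holding=-
step 4 (pickup(F)): towers=[B/E; D/A/C] holding=F
step 5 (putdown(F)): towers=[B/E; D/A/C; F] holding=-
step 6 (unstack(E, B)): towers=[B; D/A/C; F] holding=E

towers=[B; D/A/C; F] holding=E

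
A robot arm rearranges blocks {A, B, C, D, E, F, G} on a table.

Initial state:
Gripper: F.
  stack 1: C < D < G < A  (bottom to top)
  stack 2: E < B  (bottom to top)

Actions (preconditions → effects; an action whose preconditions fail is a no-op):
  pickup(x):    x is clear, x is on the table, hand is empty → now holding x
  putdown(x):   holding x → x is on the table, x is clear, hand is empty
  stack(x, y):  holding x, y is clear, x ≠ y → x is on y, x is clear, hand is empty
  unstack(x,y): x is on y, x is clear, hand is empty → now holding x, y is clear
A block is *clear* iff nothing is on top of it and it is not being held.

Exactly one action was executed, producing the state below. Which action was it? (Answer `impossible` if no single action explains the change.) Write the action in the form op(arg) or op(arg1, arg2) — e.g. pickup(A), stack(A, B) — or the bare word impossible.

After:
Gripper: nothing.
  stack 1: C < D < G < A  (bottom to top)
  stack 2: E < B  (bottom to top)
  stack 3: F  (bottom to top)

target: towers=[C/D/G/A; E/B; F] holding=-
        putdown(F) → towers=[C/D/G/A; E/B; F] holding=-  ← match
       stack(F, B) → towers=[C/D/G/A; E/B/F] holding=-
       stack(F, A) → towers=[C/D/G/A/F; E/B] holding=-

putdown(F)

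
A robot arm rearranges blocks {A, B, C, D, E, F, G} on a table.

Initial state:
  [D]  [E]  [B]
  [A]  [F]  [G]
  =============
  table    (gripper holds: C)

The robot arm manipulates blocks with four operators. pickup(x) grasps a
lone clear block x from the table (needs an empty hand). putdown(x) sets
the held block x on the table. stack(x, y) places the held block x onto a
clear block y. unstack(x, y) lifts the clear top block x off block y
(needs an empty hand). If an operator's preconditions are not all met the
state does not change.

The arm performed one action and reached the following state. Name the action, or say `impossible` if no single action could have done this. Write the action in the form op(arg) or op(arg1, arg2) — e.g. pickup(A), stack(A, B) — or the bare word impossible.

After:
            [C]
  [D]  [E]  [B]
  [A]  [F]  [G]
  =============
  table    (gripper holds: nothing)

stack(C, B)

target: towers=[A/D; F/E; G/B/C] holding=-
        putdown(C) → towers=[A/D; C; F/E; G/B] holding=-
       stack(C, B) → towers=[A/D; F/E; G/B/C] holding=-  ← match
       stack(C, D) → towers=[A/D/C; F/E; G/B] holding=-
       stack(C, E) → towers=[A/D; F/E/C; G/B] holding=-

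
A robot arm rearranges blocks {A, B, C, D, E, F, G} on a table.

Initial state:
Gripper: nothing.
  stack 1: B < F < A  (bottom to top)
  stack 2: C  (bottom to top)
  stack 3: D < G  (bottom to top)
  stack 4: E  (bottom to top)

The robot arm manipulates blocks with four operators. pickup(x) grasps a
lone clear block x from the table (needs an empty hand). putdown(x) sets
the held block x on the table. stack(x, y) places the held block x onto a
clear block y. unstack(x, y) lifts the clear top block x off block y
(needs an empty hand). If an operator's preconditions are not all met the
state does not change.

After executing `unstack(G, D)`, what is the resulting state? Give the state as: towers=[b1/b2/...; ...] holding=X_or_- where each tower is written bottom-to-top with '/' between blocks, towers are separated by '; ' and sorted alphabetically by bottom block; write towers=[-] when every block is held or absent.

before: towers=[B/F/A; C; D/G; E] holding=-
pre[unstack(G, D)]: on(G,D) yes, clear(G) yes, handempty yes
all met → apply unstack(G, D)
after:  towers=[B/F/A; C; D; E] holding=G

towers=[B/F/A; C; D; E] holding=G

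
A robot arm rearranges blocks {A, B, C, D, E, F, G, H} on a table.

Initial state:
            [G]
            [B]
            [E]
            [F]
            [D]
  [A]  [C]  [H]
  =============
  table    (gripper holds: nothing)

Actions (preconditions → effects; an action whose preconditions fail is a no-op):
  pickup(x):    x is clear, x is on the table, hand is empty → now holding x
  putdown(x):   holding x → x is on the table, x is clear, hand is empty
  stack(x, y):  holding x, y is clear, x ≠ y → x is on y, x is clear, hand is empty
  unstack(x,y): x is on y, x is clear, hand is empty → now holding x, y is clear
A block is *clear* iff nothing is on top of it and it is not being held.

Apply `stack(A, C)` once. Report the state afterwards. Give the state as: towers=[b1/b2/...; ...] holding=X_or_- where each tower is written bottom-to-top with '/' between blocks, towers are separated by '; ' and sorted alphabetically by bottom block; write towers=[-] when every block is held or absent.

before: towers=[A; C; H/D/F/E/B/G] holding=-
pre[stack(A, C)]: holding(A) no, clear(C) yes, A≠C yes
holding(A) unmet → stack(A, C) is a no-op
after:  towers=[A; C; H/D/F/E/B/G] holding=-

towers=[A; C; H/D/F/E/B/G] holding=-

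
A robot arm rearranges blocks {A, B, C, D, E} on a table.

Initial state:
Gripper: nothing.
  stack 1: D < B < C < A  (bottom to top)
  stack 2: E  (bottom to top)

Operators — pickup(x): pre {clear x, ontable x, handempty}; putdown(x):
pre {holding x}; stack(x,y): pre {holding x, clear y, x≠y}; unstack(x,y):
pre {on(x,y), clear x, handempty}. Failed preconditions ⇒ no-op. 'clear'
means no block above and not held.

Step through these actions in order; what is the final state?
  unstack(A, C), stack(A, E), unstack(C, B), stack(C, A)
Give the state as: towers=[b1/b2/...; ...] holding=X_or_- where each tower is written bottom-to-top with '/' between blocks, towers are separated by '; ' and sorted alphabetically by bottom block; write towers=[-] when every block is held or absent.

towers=[D/B; E/A/C] holding=-

step 1 (unstack(A, C)): towers=[D/B/C; E] holding=A
step 2 (stack(A, E)): towers=[D/B/C; E/A] holding=-
step 3 (unstack(C, B)): towers=[D/B; E/A] holding=C
step 4 (stack(C, A)): towers=[D/B; E/A/C] holding=-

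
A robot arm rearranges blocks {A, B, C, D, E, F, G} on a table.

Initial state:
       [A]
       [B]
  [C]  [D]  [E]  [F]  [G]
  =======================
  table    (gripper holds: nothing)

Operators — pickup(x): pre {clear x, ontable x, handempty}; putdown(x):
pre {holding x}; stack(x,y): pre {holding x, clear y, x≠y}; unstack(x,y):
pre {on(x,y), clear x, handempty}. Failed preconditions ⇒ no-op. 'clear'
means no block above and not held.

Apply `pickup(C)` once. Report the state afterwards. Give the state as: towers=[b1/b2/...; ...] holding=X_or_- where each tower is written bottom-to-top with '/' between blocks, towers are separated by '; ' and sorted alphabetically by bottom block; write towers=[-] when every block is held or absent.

towers=[D/B/A; E; F; G] holding=C

before: towers=[C; D/B/A; E; F; G] holding=-
pre[pickup(C)]: clear(C) ok, ontable(C) ok, handempty ok
all met → apply pickup(C)
after:  towers=[D/B/A; E; F; G] holding=C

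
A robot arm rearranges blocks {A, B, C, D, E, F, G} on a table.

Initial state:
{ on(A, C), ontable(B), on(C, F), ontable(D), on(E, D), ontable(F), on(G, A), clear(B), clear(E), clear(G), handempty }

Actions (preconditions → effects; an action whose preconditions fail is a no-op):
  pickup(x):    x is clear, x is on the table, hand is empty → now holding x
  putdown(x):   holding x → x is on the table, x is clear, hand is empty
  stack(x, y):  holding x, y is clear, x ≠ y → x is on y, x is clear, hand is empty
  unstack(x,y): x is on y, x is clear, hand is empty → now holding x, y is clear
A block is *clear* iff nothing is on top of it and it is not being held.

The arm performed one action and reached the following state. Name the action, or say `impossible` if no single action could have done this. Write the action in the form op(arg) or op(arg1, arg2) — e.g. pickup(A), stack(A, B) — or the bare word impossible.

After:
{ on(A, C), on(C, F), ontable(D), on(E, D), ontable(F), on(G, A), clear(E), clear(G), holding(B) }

pickup(B)

target: towers=[D/E; F/C/A/G] holding=B
         pickup(B) → towers=[D/E; F/C/A/G] holding=B  ← match
     unstack(G, A) → towers=[B; D/E; F/C/A] holding=G
     unstack(E, D) → towers=[B; D; F/C/A/G] holding=E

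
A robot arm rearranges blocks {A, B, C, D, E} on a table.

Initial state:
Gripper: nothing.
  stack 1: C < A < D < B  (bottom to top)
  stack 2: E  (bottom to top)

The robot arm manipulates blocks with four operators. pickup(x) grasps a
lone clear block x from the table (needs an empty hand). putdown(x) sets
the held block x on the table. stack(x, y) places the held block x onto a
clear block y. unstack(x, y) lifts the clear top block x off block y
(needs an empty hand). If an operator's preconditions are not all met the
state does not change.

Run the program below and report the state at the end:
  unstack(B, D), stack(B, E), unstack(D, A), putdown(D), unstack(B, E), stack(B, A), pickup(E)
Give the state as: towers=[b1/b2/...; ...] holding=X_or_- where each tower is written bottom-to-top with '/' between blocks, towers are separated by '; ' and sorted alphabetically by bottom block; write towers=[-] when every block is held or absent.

towers=[C/A/B; D] holding=E

step 1 (unstack(B, D)): towers=[C/A/D; E] holding=B
step 2 (stack(B, E)): towers=[C/A/D; E/B] holding=-
step 3 (unstack(D, A)): towers=[C/A; E/B] holding=D
step 4 (putdown(D)): towers=[C/A; D; E/B] holding=-
step 5 (unstack(B, E)): towers=[C/A; D; E] holding=B
step 6 (stack(B, A)): towers=[C/A/B; D; E] holding=-
step 7 (pickup(E)): towers=[C/A/B; D] holding=E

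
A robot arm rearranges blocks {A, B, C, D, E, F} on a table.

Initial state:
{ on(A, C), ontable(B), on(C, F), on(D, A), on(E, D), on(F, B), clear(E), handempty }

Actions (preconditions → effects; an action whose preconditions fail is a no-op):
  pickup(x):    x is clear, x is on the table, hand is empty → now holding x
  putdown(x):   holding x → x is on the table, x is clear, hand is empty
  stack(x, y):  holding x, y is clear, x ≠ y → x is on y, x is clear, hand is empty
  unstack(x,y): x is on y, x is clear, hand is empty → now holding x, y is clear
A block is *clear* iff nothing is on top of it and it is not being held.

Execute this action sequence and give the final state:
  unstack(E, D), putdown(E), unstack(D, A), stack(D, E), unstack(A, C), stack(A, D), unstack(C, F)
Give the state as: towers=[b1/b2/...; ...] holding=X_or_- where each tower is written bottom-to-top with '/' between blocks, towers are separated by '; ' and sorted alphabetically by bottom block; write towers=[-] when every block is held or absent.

step 1 (unstack(E, D)): towers=[B/F/C/A/D] holding=E
step 2 (putdown(E)): towers=[B/F/C/A/D; E] holding=-
step 3 (unstack(D, A)): towers=[B/F/C/A; E] holding=D
step 4 (stack(D, E)): towers=[B/F/C/A; E/D] holding=-
step 5 (unstack(A, C)): towers=[B/F/C; E/D] holding=A
step 6 (stack(A, D)): towers=[B/F/C; E/D/A] holding=-
step 7 (unstack(C, F)): towers=[B/F; E/D/A] holding=C

towers=[B/F; E/D/A] holding=C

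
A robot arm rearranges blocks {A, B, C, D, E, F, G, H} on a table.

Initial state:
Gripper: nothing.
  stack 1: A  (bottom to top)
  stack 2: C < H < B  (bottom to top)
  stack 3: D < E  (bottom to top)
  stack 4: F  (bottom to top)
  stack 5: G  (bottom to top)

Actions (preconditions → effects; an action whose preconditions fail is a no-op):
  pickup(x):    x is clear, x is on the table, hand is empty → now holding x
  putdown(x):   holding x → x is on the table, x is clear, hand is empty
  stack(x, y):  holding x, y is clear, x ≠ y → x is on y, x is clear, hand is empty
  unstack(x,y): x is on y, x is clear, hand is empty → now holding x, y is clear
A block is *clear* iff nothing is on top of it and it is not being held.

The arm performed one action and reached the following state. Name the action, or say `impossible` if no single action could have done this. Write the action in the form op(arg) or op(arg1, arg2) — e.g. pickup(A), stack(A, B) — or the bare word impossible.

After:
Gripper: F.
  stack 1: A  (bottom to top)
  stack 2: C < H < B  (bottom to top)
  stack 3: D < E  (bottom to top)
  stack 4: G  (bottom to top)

target: towers=[A; C/H/B; D/E; G] holding=F
         pickup(G) → towers=[A; C/H/B; D/E; F] holding=G
         pickup(A) → towers=[C/H/B; D/E; F; G] holding=A
     unstack(E, D) → towers=[A; C/H/B; D; F; G] holding=E
     unstack(B, H) → towers=[A; C/H; D/E; F; G] holding=B
         pickup(F) → towers=[A; C/H/B; D/E; G] holding=F  ← match

pickup(F)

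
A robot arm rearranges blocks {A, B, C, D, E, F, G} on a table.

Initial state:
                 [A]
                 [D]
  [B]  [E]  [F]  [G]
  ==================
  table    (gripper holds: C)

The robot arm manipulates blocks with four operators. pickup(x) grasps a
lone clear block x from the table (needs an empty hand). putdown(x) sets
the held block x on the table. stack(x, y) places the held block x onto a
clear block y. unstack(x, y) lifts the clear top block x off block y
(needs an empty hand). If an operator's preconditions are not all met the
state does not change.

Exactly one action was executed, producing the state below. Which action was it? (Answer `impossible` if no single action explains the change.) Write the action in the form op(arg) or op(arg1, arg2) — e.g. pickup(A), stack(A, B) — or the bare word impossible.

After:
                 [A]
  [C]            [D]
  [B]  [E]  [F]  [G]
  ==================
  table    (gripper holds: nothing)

stack(C, B)

target: towers=[B/C; E; F; G/D/A] holding=-
        putdown(C) → towers=[B; C; E; F; G/D/A] holding=-
       stack(C, B) → towers=[B/C; E; F; G/D/A] holding=-  ← match
       stack(C, F) → towers=[B; E; F/C; G/D/A] holding=-
       stack(C, A) → towers=[B; E; F; G/D/A/C] holding=-
       stack(C, E) → towers=[B; E/C; F; G/D/A] holding=-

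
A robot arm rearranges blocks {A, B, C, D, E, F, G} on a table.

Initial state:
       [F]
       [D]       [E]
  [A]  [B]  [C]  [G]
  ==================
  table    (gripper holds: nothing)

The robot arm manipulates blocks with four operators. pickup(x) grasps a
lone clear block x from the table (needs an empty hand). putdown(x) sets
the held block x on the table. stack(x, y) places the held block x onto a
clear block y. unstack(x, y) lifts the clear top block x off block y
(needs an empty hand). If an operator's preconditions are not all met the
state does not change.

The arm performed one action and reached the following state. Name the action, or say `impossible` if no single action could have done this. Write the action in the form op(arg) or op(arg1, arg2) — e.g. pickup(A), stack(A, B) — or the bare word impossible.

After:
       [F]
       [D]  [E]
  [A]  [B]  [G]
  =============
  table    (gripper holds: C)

target: towers=[A; B/D/F; G/E] holding=C
     unstack(F, D) → towers=[A; B/D; C; G/E] holding=F
         pickup(A) → towers=[B/D/F; C; G/E] holding=A
     unstack(E, G) → towers=[A; B/D/F; C; G] holding=E
         pickup(C) → towers=[A; B/D/F; G/E] holding=C  ← match

pickup(C)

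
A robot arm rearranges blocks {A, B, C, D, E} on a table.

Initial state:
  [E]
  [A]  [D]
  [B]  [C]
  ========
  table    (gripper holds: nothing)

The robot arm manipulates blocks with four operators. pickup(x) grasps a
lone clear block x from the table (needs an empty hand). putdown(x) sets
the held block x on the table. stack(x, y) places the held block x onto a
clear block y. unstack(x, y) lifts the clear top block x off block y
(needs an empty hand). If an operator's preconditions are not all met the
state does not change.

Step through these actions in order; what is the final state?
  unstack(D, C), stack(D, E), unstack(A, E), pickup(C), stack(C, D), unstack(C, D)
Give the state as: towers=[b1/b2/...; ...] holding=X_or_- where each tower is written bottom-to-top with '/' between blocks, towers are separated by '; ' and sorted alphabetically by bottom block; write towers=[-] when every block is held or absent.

towers=[B/A/E/D] holding=C

step 1 (unstack(D, C)): towers=[B/A/E; C] holding=D
step 2 (stack(D, E)): towers=[B/A/E/D; C] holding=-
step 3 (unstack(A, E)) [no-op]: towers=[B/A/E/D; C] holding=-
step 4 (pickup(C)): towers=[B/A/E/D] holding=C
step 5 (stack(C, D)): towers=[B/A/E/D/C] holding=-
step 6 (unstack(C, D)): towers=[B/A/E/D] holding=C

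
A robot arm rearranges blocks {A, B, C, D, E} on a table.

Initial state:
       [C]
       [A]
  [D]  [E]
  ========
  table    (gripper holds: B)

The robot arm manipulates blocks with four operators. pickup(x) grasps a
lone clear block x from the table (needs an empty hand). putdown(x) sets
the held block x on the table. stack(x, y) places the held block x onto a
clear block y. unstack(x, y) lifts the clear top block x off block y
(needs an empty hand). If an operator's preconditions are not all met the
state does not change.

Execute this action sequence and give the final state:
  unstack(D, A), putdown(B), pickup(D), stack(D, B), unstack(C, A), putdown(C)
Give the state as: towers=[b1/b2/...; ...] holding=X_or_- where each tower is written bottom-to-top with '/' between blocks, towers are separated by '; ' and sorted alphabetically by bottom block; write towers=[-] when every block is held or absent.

towers=[B/D; C; E/A] holding=-

step 1 (unstack(D, A)) [no-op]: towers=[D; E/A/C] holding=B
step 2 (putdown(B)): towers=[B; D; E/A/C] holding=-
step 3 (pickup(D)): towers=[B; E/A/C] holding=D
step 4 (stack(D, B)): towers=[B/D; E/A/C] holding=-
step 5 (unstack(C, A)): towers=[B/D; E/A] holding=C
step 6 (putdown(C)): towers=[B/D; C; E/A] holding=-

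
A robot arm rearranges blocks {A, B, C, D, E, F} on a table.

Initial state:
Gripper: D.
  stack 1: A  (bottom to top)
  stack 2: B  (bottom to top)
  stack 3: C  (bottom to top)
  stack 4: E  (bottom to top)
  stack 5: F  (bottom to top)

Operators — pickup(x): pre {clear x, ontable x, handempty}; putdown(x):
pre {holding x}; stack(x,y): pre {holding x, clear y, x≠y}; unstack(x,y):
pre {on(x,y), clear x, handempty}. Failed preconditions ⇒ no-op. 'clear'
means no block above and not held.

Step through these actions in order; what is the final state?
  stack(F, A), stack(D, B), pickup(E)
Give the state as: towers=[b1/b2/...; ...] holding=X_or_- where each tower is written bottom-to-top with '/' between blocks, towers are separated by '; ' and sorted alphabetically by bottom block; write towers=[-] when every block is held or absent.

towers=[A; B/D; C; F] holding=E

step 1 (stack(F, A)) [no-op]: towers=[A; B; C; E; F] holding=D
step 2 (stack(D, B)): towers=[A; B/D; C; E; F] holding=-
step 3 (pickup(E)): towers=[A; B/D; C; F] holding=E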